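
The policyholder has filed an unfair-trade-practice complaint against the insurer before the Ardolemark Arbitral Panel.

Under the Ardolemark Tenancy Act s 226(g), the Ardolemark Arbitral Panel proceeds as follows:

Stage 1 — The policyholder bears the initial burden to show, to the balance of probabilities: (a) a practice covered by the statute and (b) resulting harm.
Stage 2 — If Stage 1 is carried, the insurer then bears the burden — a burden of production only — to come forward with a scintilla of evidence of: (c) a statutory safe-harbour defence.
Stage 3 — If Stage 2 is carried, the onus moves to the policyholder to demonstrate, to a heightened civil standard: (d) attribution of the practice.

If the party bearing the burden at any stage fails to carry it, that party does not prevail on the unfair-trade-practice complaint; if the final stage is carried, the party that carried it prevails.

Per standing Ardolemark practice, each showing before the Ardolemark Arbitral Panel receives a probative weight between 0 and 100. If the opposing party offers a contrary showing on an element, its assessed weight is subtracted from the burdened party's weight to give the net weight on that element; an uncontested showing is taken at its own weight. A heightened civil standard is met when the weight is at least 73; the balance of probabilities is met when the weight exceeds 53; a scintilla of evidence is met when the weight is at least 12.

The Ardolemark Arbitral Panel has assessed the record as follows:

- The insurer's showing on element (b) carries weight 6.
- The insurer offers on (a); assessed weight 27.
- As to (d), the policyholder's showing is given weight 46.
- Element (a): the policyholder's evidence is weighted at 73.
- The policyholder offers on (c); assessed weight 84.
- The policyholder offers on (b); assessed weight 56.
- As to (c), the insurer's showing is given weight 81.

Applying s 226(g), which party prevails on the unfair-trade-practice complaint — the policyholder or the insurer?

insurer

Stage 1 (policyholder, the balance of probabilities, weight exceeds 53): (a) net 73−27=46 ≤ 53 — fails; (b) net 56−6=50 ≤ 53 — fails.
  Stage 1 not carried; the policyholder fails its burden.
The insurer prevails.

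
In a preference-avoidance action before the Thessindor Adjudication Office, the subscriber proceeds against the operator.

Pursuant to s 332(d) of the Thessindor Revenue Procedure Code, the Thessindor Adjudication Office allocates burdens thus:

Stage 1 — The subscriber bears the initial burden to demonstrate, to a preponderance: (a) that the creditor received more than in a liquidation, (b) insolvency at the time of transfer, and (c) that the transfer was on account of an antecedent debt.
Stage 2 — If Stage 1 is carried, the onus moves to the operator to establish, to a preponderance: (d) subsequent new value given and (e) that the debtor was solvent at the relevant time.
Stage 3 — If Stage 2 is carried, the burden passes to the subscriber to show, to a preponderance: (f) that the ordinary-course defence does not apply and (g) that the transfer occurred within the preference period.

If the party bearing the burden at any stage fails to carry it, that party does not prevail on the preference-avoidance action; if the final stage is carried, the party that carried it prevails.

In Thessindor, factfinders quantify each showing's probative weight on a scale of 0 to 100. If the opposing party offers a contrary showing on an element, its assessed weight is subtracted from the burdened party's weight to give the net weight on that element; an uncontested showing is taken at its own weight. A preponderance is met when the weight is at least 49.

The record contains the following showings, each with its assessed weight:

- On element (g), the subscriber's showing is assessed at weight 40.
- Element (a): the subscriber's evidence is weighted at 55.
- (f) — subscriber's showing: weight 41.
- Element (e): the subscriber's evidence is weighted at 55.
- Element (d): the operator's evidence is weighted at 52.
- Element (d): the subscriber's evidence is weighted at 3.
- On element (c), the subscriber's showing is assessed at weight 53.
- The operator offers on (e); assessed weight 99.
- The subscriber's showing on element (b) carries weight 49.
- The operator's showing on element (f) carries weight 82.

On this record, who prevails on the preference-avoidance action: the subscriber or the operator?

Stage 1 (subscriber, a preponderance, weight is at least 49): (a) 55 ≥ 49 — meets; (b) 49 ≥ 49 — meets; (c) 53 ≥ 49 — meets.
  All elements met. The burden passes to the operator.
Stage 2 (operator, a preponderance, weight is at least 49): (d) net 52−3=49 ≥ 49 — meets; (e) net 99−55=44 < 49 — fails.
  Not every element is met, so the operator fails to carry Stage 2.
The subscriber prevails.

subscriber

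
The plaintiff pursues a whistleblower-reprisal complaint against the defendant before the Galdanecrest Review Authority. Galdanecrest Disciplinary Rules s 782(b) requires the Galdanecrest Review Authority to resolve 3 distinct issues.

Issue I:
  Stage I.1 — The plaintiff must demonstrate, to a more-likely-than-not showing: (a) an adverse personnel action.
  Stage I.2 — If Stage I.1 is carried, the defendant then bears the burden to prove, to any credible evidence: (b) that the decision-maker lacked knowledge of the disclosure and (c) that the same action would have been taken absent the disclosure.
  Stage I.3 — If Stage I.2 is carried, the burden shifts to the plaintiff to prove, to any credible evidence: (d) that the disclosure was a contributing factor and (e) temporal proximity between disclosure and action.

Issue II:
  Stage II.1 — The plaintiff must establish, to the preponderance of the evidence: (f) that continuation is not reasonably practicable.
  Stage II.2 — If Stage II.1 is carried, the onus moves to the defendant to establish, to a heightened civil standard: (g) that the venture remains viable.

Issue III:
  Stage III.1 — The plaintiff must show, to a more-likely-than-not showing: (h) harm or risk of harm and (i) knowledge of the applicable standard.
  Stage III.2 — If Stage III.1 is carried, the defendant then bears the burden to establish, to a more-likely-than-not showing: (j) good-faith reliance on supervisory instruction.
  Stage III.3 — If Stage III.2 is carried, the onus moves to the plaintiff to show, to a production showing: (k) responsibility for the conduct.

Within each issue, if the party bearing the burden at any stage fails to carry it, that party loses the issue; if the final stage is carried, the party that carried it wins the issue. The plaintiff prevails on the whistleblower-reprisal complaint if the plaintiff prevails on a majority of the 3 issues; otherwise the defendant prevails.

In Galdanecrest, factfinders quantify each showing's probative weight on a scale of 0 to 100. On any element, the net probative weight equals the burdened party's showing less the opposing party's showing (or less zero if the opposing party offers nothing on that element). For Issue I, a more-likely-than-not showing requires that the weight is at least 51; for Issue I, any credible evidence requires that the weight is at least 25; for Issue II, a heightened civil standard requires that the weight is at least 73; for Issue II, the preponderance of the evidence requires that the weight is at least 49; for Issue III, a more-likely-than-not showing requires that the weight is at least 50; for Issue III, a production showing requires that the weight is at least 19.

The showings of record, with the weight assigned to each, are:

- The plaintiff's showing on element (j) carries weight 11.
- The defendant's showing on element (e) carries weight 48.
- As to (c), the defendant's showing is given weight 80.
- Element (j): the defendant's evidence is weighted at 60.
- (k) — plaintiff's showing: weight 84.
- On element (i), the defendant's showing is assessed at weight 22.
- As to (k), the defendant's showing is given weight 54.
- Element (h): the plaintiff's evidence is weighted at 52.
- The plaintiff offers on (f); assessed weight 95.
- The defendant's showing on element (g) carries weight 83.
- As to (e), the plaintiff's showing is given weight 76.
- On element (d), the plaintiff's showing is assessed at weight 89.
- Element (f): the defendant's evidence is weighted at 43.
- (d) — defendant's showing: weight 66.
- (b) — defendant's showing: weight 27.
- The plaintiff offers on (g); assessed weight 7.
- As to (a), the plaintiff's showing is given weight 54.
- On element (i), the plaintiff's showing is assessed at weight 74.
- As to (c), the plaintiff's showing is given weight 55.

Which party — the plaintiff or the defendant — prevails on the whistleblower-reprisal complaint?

defendant

— Issue I —
Stage I.1 — burden on plaintiff; standard: a more-likely-than-not showing (weight is at least 51).
    (a): 54 ≥ 51 [met]
  Stage I.1 is satisfied; the onus moves to the defendant.
Stage I.2 — burden on defendant; standard: any credible evidence (weight is at least 25).
    (b): 27 ≥ 25 [met]
    (c): 80 − 55 = 25 ≥ 25 [met]
  All elements met. The burden passes to the plaintiff.
Stage I.3 — burden on plaintiff; standard: any credible evidence (weight is at least 25).
    (d): 89 − 66 = 23 < 25 [not met]
    (e): 76 − 48 = 28 ≥ 25 [met]
  Not every element is met, so the plaintiff fails to carry Stage I.3.
So the defendant prevails on this issue.
— Issue II —
At Stage II.1 the plaintiff must meet the preponderance of the evidence (weight is at least 49): on (f) the weight is 95 less the opposing 43 gives net 52, which does reach 49, so (f) meets the standard.
  Stage II.1 is satisfied; the onus moves to the defendant.
At Stage II.2 the defendant must meet a heightened civil standard (weight is at least 73): on (g) the weight is 83 less the opposing 7 gives net 76, ≥ 73, so (g) meets the standard.
  All elements met at the final stage.
All stages carried — the defendant prevails on this issue.
— Issue III —
At Stage III.1 the plaintiff must meet a more-likely-than-not showing (weight is at least 50): on (h) the weight is 52, ≥ 50, so (h) meets the standard; on (i) the weight is 74 less the opposing 22 gives net 52, which does reach 50, so (i) meets the standard.
  All elements met. The burden passes to the defendant.
At Stage III.2 the defendant must meet a more-likely-than-not showing (weight is at least 50): on (j) the weight is 60 less the opposing 11 gives net 49, < 50, so (j) does not meet the standard.
  Stage III.2 not carried; the defendant fails its burden.
So the plaintiff prevails on this issue.
Per-issue: Issue I → defendant; Issue II → defendant; Issue III → plaintiff. The plaintiff must prevail on a majority of issues; overall, the defendant prevails.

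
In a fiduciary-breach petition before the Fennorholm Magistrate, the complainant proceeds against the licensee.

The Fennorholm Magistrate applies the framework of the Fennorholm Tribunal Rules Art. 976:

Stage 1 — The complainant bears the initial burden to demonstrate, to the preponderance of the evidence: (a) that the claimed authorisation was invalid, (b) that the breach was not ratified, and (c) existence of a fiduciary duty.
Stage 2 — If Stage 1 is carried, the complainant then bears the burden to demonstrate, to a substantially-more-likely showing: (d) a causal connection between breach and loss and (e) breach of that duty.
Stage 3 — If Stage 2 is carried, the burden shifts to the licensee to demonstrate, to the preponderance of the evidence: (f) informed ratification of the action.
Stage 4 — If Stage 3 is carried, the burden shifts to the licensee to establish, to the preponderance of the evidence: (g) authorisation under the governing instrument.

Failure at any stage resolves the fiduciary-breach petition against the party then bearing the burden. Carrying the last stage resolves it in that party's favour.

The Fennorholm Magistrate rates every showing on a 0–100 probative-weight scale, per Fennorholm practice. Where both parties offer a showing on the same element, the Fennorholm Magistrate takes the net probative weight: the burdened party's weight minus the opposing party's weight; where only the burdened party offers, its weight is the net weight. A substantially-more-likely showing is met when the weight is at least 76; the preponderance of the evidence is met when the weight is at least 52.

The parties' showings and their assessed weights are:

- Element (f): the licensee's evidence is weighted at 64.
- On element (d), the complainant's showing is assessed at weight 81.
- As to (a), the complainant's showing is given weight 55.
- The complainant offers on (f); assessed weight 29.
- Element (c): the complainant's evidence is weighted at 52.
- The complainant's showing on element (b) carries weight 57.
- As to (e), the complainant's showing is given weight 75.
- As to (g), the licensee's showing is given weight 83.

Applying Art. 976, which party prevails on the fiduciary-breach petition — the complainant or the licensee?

At Stage 1 the complainant must meet the preponderance of the evidence (weight is at least 52): on (a) the weight is 55, ≥ 52, so (a) meets the standard; on (b) the weight is 57, which does reach 52, so (b) meets the standard; on (c) the weight is 52, ≥ 52, so (c) meets the standard.
  Stage 1 is satisfied; the complainant continues to bear the burden.
At Stage 2 the complainant must meet a substantially-more-likely showing (weight is at least 76): on (d) the weight is 81, which does reach 76, so (d) meets the standard; on (e) the weight is 75, < 76, so (e) does not meet the standard.
  The complainant does not carry Stage 2.
The licensee prevails.

licensee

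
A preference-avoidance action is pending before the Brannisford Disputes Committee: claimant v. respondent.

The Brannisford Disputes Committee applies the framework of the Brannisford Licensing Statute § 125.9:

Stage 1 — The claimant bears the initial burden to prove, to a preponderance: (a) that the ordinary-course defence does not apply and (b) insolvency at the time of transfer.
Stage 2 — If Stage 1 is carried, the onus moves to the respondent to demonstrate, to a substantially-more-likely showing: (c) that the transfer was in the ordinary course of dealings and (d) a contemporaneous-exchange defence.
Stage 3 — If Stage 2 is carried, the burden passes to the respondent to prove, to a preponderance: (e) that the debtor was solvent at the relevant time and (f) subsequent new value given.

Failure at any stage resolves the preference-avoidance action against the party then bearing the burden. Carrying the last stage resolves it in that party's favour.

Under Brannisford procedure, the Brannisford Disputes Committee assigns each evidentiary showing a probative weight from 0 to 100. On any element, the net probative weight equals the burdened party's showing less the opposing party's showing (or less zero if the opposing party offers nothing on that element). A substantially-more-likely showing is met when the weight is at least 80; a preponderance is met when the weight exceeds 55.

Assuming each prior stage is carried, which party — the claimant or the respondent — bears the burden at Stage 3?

Stage 3's rule assigns the burden to the respondent (to a preponderance).

respondent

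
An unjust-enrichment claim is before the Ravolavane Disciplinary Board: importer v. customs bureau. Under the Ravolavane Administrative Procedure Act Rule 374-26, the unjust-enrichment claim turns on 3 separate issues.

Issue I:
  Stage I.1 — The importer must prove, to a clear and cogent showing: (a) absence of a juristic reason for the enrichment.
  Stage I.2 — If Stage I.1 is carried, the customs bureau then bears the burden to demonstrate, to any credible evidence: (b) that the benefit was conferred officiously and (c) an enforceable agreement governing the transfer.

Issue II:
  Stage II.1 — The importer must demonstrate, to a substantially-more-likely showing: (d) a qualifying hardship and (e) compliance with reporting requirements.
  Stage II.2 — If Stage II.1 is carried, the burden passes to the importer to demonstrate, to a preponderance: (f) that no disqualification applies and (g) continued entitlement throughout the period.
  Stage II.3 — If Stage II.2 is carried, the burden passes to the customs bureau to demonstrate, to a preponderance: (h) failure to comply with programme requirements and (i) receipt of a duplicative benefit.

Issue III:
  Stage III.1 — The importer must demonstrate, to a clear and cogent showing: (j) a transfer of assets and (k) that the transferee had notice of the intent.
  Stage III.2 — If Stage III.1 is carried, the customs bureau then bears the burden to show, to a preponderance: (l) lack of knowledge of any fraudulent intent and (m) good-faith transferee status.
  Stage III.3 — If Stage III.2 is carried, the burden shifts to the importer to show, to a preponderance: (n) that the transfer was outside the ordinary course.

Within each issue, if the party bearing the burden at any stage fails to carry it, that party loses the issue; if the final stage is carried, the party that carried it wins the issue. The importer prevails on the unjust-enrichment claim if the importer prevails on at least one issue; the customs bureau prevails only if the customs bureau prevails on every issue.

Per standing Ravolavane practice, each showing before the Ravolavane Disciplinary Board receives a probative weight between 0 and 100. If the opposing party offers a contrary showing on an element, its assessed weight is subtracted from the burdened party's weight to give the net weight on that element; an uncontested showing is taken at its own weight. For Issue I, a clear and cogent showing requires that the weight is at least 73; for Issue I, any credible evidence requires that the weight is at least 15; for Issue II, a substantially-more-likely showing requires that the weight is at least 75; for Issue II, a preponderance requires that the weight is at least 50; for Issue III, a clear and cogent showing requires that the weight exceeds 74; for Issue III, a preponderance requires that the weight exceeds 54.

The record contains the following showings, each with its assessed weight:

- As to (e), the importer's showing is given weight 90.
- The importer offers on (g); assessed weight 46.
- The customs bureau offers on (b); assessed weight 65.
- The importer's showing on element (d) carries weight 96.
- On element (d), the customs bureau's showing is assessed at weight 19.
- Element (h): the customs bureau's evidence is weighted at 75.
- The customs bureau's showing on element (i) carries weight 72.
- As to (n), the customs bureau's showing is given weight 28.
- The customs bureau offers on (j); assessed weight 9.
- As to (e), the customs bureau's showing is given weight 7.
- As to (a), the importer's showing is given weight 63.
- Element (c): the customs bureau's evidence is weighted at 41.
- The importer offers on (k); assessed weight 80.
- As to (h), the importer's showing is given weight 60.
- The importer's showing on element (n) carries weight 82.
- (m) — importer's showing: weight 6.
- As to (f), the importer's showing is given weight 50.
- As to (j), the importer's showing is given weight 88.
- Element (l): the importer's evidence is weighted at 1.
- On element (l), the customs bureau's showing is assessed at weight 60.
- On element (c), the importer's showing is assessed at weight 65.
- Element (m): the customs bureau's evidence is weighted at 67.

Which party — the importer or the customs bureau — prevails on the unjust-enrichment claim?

— Issue I —
Stage I.1 — burden on importer; standard: a clear and cogent showing (weight is at least 73).
    (a): 63 < 73 [not met]
  Not every element is met, so the importer fails to carry Stage I.1.
The analysis ends at Stage I.1; the customs bureau prevails on this issue.
— Issue II —
At Stage II.1 the importer must meet a substantially-more-likely showing (weight is at least 75): on (d) the weight is 96 less the opposing 19 gives net 77, ≥ 75, so (d) meets the standard; on (e) the weight is 90 less the opposing 7 gives net 83, which does reach 75, so (e) meets the standard.
  All elements met. The importer retains the burden for Stage II.2.
At Stage II.2 the importer must meet a preponderance (weight is at least 50): on (f) the weight is 50, which does reach 50, so (f) meets the standard; on (g) the weight is 46, < 50, so (g) does not meet the standard.
  The importer does not carry Stage II.2.
So the customs bureau prevails on this issue.
— Issue III —
Stage III.1 — burden on importer; standard: a clear and cogent showing (weight exceeds 74).
    (j): 88 − 9 = 79 > 74 [met]
    (k): 80 > 74 [met]
  Stage III.1 carried; the burden shifts to the customs bureau.
Stage III.2 — burden on customs bureau; standard: a preponderance (weight exceeds 54).
    (l): 60 − 1 = 59 > 54 [met]
    (m): 67 − 6 = 61 > 54 [met]
  Stage III.2 is satisfied; the onus moves to the importer.
Stage III.3 — burden on importer; standard: a preponderance (weight exceeds 54).
    (n): 82 − 28 = 54 ≤ 54 [not met]
  The importer does not carry Stage III.3.
The analysis ends at Stage III.3; the customs bureau prevails on this issue.
Per-issue: Issue I → customs bureau; Issue II → customs bureau; Issue III → customs bureau. The importer must prevail on at least one issue; overall, the customs bureau prevails.

customs bureau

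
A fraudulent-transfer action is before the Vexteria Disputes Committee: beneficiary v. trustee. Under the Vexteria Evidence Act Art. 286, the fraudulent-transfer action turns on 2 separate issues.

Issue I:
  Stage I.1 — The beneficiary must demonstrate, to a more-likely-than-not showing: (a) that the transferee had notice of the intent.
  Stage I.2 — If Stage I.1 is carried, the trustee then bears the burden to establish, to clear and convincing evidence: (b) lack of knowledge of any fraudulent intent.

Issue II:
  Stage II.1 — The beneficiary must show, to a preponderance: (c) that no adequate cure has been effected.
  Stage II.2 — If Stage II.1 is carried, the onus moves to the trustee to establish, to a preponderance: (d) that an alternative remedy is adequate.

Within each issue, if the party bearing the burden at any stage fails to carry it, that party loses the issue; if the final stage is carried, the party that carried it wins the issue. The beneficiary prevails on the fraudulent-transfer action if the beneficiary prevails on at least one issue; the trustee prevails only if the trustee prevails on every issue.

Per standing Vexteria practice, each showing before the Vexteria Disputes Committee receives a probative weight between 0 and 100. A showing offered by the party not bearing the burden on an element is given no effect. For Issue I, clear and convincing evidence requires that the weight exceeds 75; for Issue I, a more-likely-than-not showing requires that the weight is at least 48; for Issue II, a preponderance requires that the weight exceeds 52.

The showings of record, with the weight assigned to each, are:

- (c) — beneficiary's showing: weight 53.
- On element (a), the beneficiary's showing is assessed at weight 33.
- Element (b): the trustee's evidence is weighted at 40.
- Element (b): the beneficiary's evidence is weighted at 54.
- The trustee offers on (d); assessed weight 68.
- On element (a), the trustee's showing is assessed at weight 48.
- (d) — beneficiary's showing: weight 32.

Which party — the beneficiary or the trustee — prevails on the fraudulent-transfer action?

— Issue I —
Stage I.1 — burden on beneficiary; standard: a more-likely-than-not showing (weight is at least 48).
    (a): 33 (trustee's 48 disregarded) < 48 [not met]
  Stage I.1 not carried; the beneficiary fails its burden.
The trustee prevails on this issue.
— Issue II —
Stage II.1 (beneficiary, a preponderance, weight exceeds 52): (c) 53 > 52 — meets.
  Stage II.1 carried; the burden shifts to the trustee.
Stage II.2 (trustee, a preponderance, weight exceeds 52): (d) 68 (beneficiary's 32 disregarded) > 52 — meets.
  Stage II.2 carried; the final stage is satisfied.
Every stage carried; the trustee prevails on this issue.
Per-issue: Issue I → trustee; Issue II → trustee. The beneficiary must prevail on at least one issue; overall, the trustee prevails.

trustee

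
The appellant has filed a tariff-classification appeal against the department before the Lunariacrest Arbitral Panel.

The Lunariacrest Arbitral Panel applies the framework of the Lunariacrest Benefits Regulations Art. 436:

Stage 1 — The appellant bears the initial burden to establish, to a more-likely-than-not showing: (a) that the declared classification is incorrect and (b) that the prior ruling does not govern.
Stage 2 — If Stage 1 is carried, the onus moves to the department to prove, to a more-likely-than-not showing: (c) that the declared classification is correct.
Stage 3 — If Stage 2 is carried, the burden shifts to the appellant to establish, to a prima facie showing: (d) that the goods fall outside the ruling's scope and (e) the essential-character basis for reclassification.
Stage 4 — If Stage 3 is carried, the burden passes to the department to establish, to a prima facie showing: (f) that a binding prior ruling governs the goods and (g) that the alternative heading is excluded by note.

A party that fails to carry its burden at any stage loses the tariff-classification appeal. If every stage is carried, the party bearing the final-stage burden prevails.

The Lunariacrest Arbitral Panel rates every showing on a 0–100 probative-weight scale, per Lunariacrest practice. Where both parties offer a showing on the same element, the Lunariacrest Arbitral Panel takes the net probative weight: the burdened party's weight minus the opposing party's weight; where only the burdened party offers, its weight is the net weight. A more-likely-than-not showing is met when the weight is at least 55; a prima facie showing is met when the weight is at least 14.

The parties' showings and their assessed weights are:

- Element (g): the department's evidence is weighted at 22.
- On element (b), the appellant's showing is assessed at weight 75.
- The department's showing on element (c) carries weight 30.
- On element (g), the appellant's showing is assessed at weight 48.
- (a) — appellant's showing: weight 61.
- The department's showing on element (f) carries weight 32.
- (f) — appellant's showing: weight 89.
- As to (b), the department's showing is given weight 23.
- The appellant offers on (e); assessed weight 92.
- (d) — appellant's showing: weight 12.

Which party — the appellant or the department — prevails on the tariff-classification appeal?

department

At Stage 1 the appellant must meet a more-likely-than-not showing (weight is at least 55): on (a) the weight is 61, which does reach 55, so (a) meets the standard; on (b) the weight is 75 less the opposing 23 gives net 52, which does not reach 55, so (b) does not meet the standard.
  Stage 1 not carried; the appellant fails its burden.
The analysis ends at Stage 1; the department prevails.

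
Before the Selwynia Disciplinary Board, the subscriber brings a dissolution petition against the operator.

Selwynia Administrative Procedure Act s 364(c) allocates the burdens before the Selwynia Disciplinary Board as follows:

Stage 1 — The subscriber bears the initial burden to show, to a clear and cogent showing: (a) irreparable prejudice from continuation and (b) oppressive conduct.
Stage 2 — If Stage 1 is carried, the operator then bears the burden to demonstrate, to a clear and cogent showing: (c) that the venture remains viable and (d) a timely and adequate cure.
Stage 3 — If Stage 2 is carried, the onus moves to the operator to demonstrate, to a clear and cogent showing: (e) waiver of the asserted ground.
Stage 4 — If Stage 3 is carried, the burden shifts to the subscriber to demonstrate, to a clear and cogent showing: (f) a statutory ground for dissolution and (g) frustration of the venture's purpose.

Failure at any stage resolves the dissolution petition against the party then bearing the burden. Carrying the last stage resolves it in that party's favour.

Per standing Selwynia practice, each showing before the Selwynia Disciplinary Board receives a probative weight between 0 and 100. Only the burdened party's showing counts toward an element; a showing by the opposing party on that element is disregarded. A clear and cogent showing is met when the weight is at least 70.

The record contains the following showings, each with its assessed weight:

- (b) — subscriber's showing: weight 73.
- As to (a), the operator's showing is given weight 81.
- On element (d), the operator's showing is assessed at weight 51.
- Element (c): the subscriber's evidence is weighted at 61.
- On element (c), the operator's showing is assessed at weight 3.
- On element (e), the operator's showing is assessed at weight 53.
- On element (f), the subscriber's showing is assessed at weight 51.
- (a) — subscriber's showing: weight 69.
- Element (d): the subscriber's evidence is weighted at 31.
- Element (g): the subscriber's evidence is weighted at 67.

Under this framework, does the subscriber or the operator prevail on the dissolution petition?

At Stage 1 the subscriber must meet a clear and cogent showing (weight is at least 70): on (a) the weight is 69 (the operator's 81 is given no effect), which does not reach 70, so (a) does not meet the standard; on (b) the weight is 73, which does reach 70, so (b) meets the standard.
  Stage 1 not carried; the subscriber fails its burden.
The operator prevails.

operator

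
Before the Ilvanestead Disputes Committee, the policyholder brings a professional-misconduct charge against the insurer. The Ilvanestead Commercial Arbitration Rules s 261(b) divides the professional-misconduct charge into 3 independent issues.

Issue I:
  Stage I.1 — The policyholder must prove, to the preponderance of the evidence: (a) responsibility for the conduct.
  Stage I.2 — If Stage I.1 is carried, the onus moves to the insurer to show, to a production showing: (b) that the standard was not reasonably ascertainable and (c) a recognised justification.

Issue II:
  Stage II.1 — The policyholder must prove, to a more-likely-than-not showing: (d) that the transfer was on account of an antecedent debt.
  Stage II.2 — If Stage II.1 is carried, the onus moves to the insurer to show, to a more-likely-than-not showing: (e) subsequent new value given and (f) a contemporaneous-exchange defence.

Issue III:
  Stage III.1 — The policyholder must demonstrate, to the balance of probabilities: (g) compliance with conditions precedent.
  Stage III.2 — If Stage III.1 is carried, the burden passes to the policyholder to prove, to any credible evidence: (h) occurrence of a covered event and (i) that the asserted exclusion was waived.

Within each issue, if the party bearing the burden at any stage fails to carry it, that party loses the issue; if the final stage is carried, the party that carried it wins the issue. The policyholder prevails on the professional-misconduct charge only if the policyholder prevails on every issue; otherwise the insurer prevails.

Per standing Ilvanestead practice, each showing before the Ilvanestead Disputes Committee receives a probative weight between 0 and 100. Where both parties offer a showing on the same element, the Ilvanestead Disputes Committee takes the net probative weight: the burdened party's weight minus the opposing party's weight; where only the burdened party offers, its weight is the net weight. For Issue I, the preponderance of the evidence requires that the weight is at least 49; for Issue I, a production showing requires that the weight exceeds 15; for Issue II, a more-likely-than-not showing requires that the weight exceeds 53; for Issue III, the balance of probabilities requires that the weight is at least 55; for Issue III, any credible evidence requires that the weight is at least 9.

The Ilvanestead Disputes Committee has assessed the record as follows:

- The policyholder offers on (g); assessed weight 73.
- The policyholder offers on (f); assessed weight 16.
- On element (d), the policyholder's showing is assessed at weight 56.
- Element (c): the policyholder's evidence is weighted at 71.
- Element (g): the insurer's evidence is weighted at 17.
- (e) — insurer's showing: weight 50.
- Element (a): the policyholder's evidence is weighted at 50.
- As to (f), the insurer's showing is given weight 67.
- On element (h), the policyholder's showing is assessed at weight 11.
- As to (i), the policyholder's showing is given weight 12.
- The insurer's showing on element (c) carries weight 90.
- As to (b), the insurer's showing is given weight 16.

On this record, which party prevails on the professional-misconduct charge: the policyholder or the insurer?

insurer

— Issue I —
At Stage I.1 the policyholder must meet the preponderance of the evidence (weight is at least 49): on (a) the weight is 50, ≥ 49, so (a) meets the standard.
  Stage I.1 carried; the burden shifts to the insurer.
At Stage I.2 the insurer must meet a production showing (weight exceeds 15): on (b) the weight is 16, > 15, so (b) meets the standard; on (c) the weight is 90 less the opposing 71 gives net 19, which does exceed 15, so (c) meets the standard.
  The insurer carries the last stage.
All stages carried — the insurer prevails on this issue.
— Issue II —
Stage II.1 (policyholder, a more-likely-than-not showing, weight exceeds 53): (d) 56 > 53 — meets.
  Stage II.1 carried; the burden shifts to the insurer.
Stage II.2 (insurer, a more-likely-than-not showing, weight exceeds 53): (e) 50 ≤ 53 — fails; (f) net 67−16=51 ≤ 53 — fails.
  Not every element is met, so the insurer fails to carry Stage II.2.
The analysis ends at Stage II.2; the policyholder prevails on this issue.
— Issue III —
Stage III.1 (policyholder, the balance of probabilities, weight is at least 55): (g) net 73−17=56 ≥ 55 — meets.
  Stage III.1 is satisfied; the policyholder continues to bear the burden.
Stage III.2 (policyholder, any credible evidence, weight is at least 9): (h) 11 ≥ 9 — meets; (i) 12 ≥ 9 — meets.
  The policyholder carries the last stage.
All stages carried — the policyholder prevails on this issue.
Per-issue: Issue I → insurer; Issue II → policyholder; Issue III → policyholder. The policyholder must prevail on every issue; overall, the insurer prevails.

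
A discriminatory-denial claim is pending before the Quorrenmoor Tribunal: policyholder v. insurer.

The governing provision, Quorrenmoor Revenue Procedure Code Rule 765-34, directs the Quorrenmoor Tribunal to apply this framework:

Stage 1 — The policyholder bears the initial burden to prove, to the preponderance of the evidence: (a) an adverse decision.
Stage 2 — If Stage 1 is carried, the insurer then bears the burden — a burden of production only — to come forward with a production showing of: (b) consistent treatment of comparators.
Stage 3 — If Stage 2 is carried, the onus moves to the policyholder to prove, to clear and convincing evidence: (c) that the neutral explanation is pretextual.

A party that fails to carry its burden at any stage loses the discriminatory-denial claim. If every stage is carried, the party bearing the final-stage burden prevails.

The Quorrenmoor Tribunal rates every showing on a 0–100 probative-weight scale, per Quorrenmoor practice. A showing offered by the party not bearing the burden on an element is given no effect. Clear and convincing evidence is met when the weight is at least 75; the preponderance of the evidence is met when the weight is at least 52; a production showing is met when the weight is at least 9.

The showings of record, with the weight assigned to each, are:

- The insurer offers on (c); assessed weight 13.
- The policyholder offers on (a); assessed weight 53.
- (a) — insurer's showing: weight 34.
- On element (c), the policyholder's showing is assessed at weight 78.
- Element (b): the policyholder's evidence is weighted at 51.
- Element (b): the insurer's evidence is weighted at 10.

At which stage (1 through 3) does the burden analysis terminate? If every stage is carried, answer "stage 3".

stage 3

At Stage 1 the policyholder must meet the preponderance of the evidence (weight is at least 52): on (a) the weight is 53 (the insurer's 34 is given no effect), which does reach 52, so (a) meets the standard.
  All elements met. The burden passes to the insurer.
At Stage 2 the insurer must meet a production showing (weight is at least 9): on (b) the weight is 10 (the policyholder's 51 is given no effect), which does reach 9, so (b) meets the standard.
  Stage 2 carried; the burden shifts to the policyholder.
At Stage 3 the policyholder must meet clear and convincing evidence (weight is at least 75): on (c) the weight is 78 (the insurer's 13 is given no effect), which does reach 75, so (c) meets the standard.
  The policyholder carries the last stage.
Every stage carried; the policyholder prevails.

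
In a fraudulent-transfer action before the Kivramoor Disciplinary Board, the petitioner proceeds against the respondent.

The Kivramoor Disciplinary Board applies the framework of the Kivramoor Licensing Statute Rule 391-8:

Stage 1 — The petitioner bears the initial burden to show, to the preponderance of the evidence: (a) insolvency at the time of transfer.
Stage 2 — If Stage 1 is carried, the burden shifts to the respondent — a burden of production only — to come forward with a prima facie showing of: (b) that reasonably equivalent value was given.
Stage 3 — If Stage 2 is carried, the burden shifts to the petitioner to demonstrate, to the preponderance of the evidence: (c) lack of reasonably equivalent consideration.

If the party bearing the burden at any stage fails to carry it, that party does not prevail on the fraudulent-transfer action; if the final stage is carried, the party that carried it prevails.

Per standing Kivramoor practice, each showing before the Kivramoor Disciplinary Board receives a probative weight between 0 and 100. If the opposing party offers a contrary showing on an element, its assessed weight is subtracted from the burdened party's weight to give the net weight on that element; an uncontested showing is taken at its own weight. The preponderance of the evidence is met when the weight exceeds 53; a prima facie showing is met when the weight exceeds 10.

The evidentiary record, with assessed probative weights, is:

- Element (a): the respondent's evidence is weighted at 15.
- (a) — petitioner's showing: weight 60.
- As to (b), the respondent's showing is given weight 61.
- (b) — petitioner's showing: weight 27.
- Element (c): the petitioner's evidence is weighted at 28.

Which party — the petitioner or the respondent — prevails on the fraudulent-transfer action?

respondent

At Stage 1 the petitioner must meet the preponderance of the evidence (weight exceeds 53): on (a) the weight is 60 less the opposing 15 gives net 45, which does not exceed 53, so (a) does not meet the standard.
  Not every element is met, so the petitioner fails to carry Stage 1.
The analysis ends at Stage 1; the respondent prevails.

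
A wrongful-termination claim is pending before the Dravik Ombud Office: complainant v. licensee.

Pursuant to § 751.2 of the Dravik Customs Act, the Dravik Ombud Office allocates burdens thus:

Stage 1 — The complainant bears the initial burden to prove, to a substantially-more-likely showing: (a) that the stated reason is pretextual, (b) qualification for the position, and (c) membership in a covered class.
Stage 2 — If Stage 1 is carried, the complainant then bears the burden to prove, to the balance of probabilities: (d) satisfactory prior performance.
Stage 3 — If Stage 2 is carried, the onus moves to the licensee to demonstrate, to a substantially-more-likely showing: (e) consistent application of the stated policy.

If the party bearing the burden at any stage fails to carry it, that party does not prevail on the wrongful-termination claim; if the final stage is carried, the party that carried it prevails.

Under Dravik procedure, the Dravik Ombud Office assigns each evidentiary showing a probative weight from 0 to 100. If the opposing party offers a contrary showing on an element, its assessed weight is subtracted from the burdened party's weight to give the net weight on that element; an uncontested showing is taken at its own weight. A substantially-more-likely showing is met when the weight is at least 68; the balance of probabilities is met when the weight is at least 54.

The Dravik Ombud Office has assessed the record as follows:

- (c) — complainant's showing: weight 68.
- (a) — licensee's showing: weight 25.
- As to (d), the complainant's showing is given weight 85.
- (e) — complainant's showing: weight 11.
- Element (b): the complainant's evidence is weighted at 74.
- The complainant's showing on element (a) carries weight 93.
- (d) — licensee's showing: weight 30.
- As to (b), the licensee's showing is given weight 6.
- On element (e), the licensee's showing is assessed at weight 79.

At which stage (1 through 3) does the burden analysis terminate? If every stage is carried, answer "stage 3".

At Stage 1 the complainant must meet a substantially-more-likely showing (weight is at least 68): on (a) the weight is 93 less the opposing 25 gives net 68, which does reach 68, so (a) meets the standard; on (b) the weight is 74 less the opposing 6 gives net 68, which does reach 68, so (b) meets the standard; on (c) the weight is 68, ≥ 68, so (c) meets the standard.
  All elements met. The complainant retains the burden for Stage 2.
At Stage 2 the complainant must meet the balance of probabilities (weight is at least 54): on (d) the weight is 85 less the opposing 30 gives net 55, which does reach 54, so (d) meets the standard.
  Stage 2 is satisfied; the onus moves to the licensee.
At Stage 3 the licensee must meet a substantially-more-likely showing (weight is at least 68): on (e) the weight is 79 less the opposing 11 gives net 68, which does reach 68, so (e) meets the standard.
  Stage 3 carried; the final stage is satisfied.
With every stage satisfied, the licensee prevails.

stage 3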